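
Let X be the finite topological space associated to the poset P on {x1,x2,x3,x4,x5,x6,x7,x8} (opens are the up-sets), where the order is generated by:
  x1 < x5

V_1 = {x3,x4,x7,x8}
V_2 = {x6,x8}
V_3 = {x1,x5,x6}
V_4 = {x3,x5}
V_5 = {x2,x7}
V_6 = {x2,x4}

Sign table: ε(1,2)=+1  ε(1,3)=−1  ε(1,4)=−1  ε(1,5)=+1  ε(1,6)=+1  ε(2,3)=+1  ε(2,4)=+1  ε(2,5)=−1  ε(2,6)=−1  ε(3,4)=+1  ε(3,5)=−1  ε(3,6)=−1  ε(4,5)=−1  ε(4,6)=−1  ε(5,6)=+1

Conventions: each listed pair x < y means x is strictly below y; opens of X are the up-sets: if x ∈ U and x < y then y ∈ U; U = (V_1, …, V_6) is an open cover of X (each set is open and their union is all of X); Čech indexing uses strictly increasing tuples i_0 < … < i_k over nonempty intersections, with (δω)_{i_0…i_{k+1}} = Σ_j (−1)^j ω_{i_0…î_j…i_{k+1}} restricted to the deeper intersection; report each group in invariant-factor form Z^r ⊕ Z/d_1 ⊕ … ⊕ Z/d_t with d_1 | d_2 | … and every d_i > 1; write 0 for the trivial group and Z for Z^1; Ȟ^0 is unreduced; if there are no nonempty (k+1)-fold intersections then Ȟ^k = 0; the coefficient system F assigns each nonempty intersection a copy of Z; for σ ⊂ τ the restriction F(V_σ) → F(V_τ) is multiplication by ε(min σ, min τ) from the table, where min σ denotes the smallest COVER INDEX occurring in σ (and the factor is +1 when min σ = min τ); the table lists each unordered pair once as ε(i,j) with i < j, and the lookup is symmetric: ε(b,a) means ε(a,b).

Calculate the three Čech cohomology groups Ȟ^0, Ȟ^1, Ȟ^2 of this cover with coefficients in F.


Ȟ^0(U;F) ≅ 0, Ȟ^1(U;F) ≅ Z ⊕ Z/2, Ȟ^2(U;F) ≅ 0

nerve of the cover:
  V12={x8} V14={x3} V15={x7} V16={x4} V23={x6} V34={x5} V56={x2}
C dims 6,7; δ0: rk 6, SNF 1^5·2
Ȟ^0 = (6 − 6) − 0 = 0, so Ȟ^0 ≅ 0
Ȟ^1 = (7 − 0) − 6 = 1 plus torsion [2], so Ȟ^1 ≅ Z ⊕ Z/2
Ȟ^2 = (0 − 0) − 0 = 0, so Ȟ^2 ≅ 0


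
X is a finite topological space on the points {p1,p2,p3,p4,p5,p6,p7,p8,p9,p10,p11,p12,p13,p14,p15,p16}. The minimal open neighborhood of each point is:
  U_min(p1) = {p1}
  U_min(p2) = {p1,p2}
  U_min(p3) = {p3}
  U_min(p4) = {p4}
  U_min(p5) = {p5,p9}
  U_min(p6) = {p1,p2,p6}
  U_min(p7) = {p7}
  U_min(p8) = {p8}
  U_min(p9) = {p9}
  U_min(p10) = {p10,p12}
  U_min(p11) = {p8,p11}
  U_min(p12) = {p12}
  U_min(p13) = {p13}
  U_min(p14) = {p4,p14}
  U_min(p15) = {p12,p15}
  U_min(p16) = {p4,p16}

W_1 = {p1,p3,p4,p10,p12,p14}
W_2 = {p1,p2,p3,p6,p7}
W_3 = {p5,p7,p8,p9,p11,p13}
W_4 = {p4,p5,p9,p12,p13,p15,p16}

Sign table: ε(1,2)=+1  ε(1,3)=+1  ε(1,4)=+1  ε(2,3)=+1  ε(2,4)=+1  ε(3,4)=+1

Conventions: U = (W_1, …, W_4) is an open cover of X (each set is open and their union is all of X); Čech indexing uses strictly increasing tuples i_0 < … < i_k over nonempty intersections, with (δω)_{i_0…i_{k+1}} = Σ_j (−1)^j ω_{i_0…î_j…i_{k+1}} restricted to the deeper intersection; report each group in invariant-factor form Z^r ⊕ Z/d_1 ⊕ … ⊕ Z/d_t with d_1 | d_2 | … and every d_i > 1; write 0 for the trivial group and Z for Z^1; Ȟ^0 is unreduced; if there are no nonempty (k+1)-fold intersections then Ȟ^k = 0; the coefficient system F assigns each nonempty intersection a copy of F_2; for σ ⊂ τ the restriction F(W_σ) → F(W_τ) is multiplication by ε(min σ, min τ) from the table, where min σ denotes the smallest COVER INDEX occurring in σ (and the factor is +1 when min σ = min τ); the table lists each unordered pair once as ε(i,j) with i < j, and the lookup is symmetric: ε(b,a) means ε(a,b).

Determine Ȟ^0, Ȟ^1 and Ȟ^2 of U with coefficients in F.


Ȟ^0(U;F) ≅ Z/2, Ȟ^1(U;F) ≅ Z/2, Ȟ^2(U;F) ≅ 0

nonempty overlaps:
  W12={p1,p3} W14={p4,p12} W23={p7} W34={p5,p9,p13}
C dims 4,4; δ0: rk_F2 3
degree 0: 4−3−0 = 1 → Ȟ^0 ≅ Z/2
degree 1: 4−0−3 = 1 → Ȟ^1 ≅ Z/2
degree 2: 0−0−0 = 0 → Ȟ^2 ≅ 0


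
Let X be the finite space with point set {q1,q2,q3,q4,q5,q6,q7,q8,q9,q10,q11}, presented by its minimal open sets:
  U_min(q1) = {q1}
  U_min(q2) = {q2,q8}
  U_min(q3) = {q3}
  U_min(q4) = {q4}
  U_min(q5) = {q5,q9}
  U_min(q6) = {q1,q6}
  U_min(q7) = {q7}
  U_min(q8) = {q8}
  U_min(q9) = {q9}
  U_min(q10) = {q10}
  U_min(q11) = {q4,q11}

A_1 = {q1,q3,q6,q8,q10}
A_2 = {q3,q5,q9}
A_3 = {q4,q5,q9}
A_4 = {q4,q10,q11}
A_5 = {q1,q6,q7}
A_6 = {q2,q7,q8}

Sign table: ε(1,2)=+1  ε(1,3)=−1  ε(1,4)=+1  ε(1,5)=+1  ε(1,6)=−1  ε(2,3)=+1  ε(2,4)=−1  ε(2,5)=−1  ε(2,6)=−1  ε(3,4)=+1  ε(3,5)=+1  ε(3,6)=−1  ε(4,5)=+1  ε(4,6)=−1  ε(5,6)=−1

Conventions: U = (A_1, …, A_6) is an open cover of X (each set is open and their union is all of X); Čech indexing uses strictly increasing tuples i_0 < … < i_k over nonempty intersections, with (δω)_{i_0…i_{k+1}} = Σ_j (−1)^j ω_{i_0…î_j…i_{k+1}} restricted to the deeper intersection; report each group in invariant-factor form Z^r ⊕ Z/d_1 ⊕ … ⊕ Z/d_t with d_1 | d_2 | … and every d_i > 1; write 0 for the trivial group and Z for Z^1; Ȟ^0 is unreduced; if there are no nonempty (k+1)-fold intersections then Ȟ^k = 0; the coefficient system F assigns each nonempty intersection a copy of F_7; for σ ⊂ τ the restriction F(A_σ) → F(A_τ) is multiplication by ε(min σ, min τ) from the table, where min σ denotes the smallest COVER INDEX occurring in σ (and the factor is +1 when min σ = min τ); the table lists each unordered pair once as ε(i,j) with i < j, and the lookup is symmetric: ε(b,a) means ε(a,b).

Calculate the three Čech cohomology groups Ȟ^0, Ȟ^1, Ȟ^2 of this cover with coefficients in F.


Ȟ^0 = Z/7; Ȟ^1 = Z/7 ⊕ Z/7; Ȟ^2 = 0

cover nerve:
  A12={q3} A14={q10} A15={q1,q6} A16={q8} A23={q5,q9} A34={q4} A56={q7}
C dims 6,7; δ0: rk_F7 5
Ȟ^0: (6−5)−0=1 ⇒ Z/7
Ȟ^1: (7−0)−5=2 ⇒ Z/7 ⊕ Z/7
Ȟ^2: (0−0)−0=0 ⇒ 0


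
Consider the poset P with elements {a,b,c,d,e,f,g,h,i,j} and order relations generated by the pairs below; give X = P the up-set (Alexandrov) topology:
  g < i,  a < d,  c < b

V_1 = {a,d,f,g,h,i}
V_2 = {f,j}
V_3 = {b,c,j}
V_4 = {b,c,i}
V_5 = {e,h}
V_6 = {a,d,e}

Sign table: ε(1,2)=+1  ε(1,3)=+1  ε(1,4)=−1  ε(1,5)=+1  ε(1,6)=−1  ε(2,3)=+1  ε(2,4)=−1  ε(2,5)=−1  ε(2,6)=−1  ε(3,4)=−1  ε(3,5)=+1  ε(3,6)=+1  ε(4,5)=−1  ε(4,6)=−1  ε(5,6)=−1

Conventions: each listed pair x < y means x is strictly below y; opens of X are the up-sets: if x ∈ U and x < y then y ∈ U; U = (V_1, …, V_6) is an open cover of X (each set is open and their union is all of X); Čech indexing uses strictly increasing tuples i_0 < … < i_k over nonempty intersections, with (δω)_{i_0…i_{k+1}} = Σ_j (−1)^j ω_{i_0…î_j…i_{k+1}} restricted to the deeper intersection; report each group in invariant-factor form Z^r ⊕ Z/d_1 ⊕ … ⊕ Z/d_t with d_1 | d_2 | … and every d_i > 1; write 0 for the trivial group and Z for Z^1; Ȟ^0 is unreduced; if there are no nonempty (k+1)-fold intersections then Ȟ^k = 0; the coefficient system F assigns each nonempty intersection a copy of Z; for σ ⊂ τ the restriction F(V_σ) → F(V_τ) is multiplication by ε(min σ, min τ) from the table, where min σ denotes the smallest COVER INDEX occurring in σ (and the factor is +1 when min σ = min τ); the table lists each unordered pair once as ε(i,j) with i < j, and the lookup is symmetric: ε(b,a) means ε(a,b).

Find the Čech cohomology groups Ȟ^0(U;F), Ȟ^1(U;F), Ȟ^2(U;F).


Ȟ^0 ≅ Z, Ȟ^1 ≅ Z^2 and Ȟ^2 ≅ 0

nerve simplices:
  V12={f} V14={i} V15={h} V16={a,d} V23={j} V34={b,c} V56={e}
C dims 6,7; δ0: rk 5, SNF 1^5
degree 0: 6−5−0 = 1 → Ȟ^0 ≅ Z
degree 1: 7−0−5 = 2 → Ȟ^1 ≅ Z^2
degree 2: 0−0−0 = 0 → Ȟ^2 ≅ 0


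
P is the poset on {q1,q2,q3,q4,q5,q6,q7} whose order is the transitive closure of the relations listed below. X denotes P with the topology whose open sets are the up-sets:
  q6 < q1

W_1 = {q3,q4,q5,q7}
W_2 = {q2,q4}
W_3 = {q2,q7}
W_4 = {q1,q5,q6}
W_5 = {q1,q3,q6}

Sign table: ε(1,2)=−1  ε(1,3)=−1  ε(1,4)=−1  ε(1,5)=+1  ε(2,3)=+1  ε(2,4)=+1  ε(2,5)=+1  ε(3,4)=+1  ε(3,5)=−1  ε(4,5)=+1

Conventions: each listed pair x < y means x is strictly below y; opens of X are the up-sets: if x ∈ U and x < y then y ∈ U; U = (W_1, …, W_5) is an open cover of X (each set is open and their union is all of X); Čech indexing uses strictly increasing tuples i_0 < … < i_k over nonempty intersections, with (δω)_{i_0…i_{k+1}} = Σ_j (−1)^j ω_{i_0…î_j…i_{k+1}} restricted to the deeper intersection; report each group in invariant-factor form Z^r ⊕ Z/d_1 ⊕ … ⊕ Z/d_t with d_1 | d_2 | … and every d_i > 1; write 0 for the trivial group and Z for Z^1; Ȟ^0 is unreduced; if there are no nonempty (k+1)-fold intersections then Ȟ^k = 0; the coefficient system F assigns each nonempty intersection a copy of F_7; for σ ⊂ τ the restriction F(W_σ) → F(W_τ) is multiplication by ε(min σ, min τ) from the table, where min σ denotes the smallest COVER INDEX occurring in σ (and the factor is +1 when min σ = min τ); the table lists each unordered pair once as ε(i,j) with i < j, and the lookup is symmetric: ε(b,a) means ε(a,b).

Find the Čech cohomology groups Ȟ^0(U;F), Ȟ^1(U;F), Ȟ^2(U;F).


Ȟ^0 = 0; Ȟ^1 = Z/7; Ȟ^2 = 0

intersection data:
  W12={q4} W13={q7} W14={q5} W15={q3} W23={q2} W45={q1,q6}
C dims 5,6; δ0: rk_F7 5
Ȟ^0 = (5 − 5) − 0 = 0, so Ȟ^0 ≅ 0
Ȟ^1 = (6 − 0) − 5 = 1, so Ȟ^1 ≅ Z/7
Ȟ^2 = (0 − 0) − 0 = 0, so Ȟ^2 ≅ 0


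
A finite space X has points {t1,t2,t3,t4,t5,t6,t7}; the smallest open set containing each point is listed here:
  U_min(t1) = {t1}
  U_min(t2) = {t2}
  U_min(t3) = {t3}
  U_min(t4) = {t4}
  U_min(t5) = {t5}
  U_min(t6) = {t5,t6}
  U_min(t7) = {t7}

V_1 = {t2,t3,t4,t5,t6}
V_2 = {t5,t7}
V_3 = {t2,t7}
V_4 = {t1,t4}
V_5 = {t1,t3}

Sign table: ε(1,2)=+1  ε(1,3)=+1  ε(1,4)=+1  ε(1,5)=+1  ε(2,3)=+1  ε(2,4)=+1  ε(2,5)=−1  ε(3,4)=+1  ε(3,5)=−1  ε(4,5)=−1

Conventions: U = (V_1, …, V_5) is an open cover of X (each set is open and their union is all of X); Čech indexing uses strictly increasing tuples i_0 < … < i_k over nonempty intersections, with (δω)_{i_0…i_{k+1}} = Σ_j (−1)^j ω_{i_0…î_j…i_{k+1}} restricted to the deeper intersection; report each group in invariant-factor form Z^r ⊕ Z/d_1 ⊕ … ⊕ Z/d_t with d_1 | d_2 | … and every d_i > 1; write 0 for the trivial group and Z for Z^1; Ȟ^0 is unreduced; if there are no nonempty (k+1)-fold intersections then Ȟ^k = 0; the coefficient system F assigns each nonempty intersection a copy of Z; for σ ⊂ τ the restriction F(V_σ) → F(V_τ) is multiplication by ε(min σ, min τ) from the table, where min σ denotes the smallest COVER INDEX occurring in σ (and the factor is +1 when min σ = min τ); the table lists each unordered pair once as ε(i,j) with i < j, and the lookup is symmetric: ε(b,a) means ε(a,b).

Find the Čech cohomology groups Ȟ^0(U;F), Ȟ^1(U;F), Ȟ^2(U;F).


nonempty intersections:
  V12={t5} V13={t2} V14={t4} V15={t3} V23={t7} V45={t1}
C dims 5,6; δ0: rk 5, SNF 1^4·2
Ȟ^0: (5−5)−0=0 ⇒ 0
Ȟ^1: (6−0)−5=1 plus torsion [2] ⇒ Z ⊕ Z/2
Ȟ^2: (0−0)−0=0 ⇒ 0

Ȟ^0 = 0,  Ȟ^1 = Z ⊕ Z/2,  Ȟ^2 = 0


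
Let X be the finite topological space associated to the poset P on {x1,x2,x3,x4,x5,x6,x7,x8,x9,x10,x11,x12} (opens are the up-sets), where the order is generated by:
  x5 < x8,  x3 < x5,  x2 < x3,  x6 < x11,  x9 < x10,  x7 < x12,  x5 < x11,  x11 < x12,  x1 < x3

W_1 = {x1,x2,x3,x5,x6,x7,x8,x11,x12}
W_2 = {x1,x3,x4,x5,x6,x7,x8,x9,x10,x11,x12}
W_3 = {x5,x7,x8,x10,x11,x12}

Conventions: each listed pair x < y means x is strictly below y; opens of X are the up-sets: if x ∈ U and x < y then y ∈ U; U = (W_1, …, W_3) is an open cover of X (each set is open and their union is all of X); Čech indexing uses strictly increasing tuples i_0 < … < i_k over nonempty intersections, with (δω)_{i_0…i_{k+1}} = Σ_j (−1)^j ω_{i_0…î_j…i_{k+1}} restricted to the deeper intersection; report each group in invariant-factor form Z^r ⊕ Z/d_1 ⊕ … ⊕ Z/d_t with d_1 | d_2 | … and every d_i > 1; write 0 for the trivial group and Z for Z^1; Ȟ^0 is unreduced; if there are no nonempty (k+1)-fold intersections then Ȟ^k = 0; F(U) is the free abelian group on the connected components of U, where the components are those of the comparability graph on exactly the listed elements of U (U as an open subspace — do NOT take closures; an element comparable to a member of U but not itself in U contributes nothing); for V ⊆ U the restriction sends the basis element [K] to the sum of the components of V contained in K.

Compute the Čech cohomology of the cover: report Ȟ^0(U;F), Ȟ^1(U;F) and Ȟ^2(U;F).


Ȟ^0(U;F) ≅ Z^3, Ȟ^1(U;F) ≅ 0, Ȟ^2(U;F) ≅ 0

nonempty intersections:
  W12={x1,x3,x5,x6,x7,x8,x11,x12} W13={x5,x7,x8,x11,x12} W23={x5,x7,x8,x10,x11,x12}
  W123={x5,x7,x8,x11,x12}
components per intersection:
  W1: {x1,x2,x3,x5,x6,x7,x8,x11,x12}
  W2: {x1,x3,x5,x6,x7,x8,x11,x12} {x4} {x9,x10}
  W3: {x5,x7,x8,x11,x12} {x10}
  W12: {x1,x3,x5,x6,x7,x8,x11,x12}
  W13: {x5,x7,x8,x11,x12}
  W23: {x5,x7,x8,x11,x12} {x10}
  W123: {x5,x7,x8,x11,x12}
C dims 6,4,1; δ0: rk 3, SNF 1^3; δ1: rk 1, SNF 1^1
Ȟ^0: (6−3)−0=3 ⇒ Z^3
Ȟ^1: (4−1)−3=0 ⇒ 0
Ȟ^2: (1−0)−1=0 ⇒ 0


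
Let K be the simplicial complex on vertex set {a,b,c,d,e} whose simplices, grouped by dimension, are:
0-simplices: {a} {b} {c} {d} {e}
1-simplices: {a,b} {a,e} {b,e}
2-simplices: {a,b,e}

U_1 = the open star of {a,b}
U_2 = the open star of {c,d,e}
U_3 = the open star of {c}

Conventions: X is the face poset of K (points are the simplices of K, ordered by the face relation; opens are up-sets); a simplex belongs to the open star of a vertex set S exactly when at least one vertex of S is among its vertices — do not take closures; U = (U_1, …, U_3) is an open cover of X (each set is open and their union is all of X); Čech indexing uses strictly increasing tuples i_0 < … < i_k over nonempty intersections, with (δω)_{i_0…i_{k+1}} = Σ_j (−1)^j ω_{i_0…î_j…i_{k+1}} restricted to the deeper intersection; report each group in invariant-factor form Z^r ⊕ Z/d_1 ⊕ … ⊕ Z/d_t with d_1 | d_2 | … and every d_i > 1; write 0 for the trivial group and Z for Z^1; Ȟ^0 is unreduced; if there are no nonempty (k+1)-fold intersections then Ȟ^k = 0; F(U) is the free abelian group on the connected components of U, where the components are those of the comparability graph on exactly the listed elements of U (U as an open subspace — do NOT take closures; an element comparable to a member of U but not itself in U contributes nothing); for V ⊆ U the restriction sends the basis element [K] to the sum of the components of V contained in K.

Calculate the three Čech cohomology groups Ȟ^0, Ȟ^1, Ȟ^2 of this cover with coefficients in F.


intersection data:
  U1={{a},{b},{a,b},{a,e},{b,e},{a,b,e}} U2={{c},{d},{e},{a,e},{b,e},{a,b,e}} U3={{c}}
  U12={{a,e},{b,e},{a,b,e}} U23={{c}}
components per intersection:
  U1: {{a},{b},{a,b},{a,e},{b,e},{a,b,e}}
  U2: {{c}} {{d}} {{e},{a,e},{b,e},{a,b,e}}
  U3: {{c}}
  U12: {{a,e},{b,e},{a,b,e}}
  U23: {{c}}
C dims 5,2; δ0: rk 2, SNF 1^2
Ȟ^0 = (5 − 2) − 0 = 3, so Ȟ^0 ≅ Z^3
Ȟ^1 = (2 − 0) − 2 = 0, so Ȟ^1 ≅ 0
Ȟ^2 = (0 − 0) − 0 = 0, so Ȟ^2 ≅ 0

Ȟ^0(U;F) ≅ Z^3,  Ȟ^1(U;F) ≅ 0,  Ȟ^2(U;F) ≅ 0


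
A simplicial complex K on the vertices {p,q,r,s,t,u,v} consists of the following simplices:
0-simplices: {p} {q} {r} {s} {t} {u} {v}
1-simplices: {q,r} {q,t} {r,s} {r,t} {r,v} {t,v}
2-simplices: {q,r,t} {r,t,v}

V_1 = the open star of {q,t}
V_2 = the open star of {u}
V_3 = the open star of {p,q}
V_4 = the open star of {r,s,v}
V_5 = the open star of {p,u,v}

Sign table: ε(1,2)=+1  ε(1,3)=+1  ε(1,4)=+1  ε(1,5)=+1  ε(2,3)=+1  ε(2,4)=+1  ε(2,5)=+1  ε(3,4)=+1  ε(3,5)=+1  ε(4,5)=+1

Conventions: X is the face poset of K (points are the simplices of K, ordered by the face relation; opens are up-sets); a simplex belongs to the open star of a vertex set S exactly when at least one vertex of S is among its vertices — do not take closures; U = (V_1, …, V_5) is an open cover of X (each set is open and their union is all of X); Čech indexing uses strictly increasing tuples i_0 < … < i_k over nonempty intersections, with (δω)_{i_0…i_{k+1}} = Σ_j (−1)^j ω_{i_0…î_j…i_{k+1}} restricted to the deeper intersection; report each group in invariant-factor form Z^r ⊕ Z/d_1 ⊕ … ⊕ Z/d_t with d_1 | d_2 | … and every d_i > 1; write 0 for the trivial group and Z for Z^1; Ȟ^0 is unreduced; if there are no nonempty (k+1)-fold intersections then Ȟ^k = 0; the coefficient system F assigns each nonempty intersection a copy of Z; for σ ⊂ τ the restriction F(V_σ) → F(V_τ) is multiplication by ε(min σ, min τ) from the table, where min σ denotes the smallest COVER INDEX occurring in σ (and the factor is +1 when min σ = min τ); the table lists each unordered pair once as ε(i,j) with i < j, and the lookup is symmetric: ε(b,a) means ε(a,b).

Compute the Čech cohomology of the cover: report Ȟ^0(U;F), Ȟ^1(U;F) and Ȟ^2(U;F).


Ȟ^0 = Z, Ȟ^1 = Z, Ȟ^2 = 0

cover nerve:
  V1={{q},{t},{q,r},{q,t},{r,t},{t,v},{q,r,t},{r,t,v}} V2={{u}} V3={{p},{q},{q,r},{q,t},{q,r,t}} V4={{r},{s},{v},{q,r},{r,s},{r,t},{r,v},{t,v},{q,r,t},{r,t,v}} V5={{p},{u},{v},{r,v},{t,v},{r,t,v}}
  V13={{q},{q,r},{q,t},{q,r,t}} V14={{q,r},{r,t},{t,v},{q,r,t},{r,t,v}} V15={{t,v},{r,t,v}} V25={{u}} V34={{q,r},{q,r,t}} V35={{p}} V45={{v},{r,v},{t,v},{r,t,v}}
  V134={{q,r},{q,r,t}} V145={{t,v},{r,t,v}}
C dims 5,7,2; δ0: rk 4, SNF 1^4; δ1: rk 2, SNF 1^2
Ȟ^0: (5−4)−0=1 ⇒ Z
Ȟ^1: (7−2)−4=1 ⇒ Z
Ȟ^2: (2−0)−2=0 ⇒ 0


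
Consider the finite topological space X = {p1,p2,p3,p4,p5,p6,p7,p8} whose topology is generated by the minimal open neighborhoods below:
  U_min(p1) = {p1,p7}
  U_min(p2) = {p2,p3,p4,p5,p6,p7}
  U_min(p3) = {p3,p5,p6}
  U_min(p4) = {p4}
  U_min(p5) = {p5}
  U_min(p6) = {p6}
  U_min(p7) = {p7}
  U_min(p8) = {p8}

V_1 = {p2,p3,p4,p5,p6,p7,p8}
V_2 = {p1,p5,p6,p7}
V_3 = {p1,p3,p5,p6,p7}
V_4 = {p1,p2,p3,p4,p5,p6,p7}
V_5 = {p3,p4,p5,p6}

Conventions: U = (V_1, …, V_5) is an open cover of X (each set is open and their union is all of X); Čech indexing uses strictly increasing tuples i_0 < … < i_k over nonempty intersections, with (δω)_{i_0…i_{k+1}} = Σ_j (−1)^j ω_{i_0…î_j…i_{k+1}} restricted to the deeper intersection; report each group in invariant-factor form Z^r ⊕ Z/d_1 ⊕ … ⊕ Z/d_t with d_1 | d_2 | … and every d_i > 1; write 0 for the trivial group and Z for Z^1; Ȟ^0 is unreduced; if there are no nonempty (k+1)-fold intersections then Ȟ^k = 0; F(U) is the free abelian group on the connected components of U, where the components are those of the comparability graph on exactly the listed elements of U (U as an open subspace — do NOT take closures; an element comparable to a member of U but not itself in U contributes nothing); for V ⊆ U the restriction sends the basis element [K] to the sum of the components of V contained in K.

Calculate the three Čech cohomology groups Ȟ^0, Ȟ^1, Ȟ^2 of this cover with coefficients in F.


cover nerve:
  V12={p5,p6,p7} V13={p3,p5,p6,p7} V14={p2,p3,p4,p5,p6,p7} V15={p3,p4,p5,p6} V23={p1,p5,p6,p7} V24={p1,p5,p6,p7} V25={p5,p6} V34={p1,p3,p5,p6,p7} V35={p3,p5,p6} V45={p3,p4,p5,p6}
  V123={p5,p6,p7} V124={p5,p6,p7} V125={p5,p6} V134={p3,p5,p6,p7} V135={p3,p5,p6} V145={p3,p4,p5,p6} V234={p1,p5,p6,p7} V235={p5,p6} V245={p5,p6} V345={p3,p5,p6}
  V1234={p5,p6,p7} V1235={p5,p6} V1245={p5,p6} V1345={p3,p5,p6} V2345={p5,p6}
  V12345={p5,p6}
components per intersection:
  V1: {p2,p3,p4,p5,p6,p7} {p8}
  V2: {p1,p7} {p5} {p6}
  V3: {p1,p7} {p3,p5,p6}
  V4: {p1,p2,p3,p4,p5,p6,p7}
  V5: {p3,p5,p6} {p4}
  V12: {p5} {p6} {p7}
  V13: {p3,p5,p6} {p7}
  V14: {p2,p3,p4,p5,p6,p7}
  V15: {p3,p5,p6} {p4}
  V23: {p1,p7} {p5} {p6}
  V24: {p1,p7} {p5} {p6}
  V25: {p5} {p6}
  V34: {p1,p7} {p3,p5,p6}
  V35: {p3,p5,p6}
  V45: {p3,p5,p6} {p4}
  V123: {p5} {p6} {p7}
  V124: {p5} {p6} {p7}
  V125: {p5} {p6}
  V134: {p3,p5,p6} {p7}
  V135: {p3,p5,p6}
  V145: {p3,p5,p6} {p4}
  V234: {p1,p7} {p5} {p6}
  V235: {p5} {p6}
  V245: {p5} {p6}
  V345: {p3,p5,p6}
  V1234: {p5} {p6} {p7}
  V1235: {p5} {p6}
  V1245: {p5} {p6}
  V1345: {p3,p5,p6}
  V2345: {p5} {p6}
  V12345: {p5} {p6}
C dims 10,21,21,10; δ0: rk 8, SNF 1^8; δ1: rk 13, SNF 1^13; δ2: rk 8, SNF 1^8
Ȟ^0: (10−8)−0=2 ⇒ Z^2
Ȟ^1: (21−13)−8=0 ⇒ 0
Ȟ^2: (21−8)−13=0 ⇒ 0

Ȟ^0 = Z^2,  Ȟ^1 = 0,  Ȟ^2 = 0


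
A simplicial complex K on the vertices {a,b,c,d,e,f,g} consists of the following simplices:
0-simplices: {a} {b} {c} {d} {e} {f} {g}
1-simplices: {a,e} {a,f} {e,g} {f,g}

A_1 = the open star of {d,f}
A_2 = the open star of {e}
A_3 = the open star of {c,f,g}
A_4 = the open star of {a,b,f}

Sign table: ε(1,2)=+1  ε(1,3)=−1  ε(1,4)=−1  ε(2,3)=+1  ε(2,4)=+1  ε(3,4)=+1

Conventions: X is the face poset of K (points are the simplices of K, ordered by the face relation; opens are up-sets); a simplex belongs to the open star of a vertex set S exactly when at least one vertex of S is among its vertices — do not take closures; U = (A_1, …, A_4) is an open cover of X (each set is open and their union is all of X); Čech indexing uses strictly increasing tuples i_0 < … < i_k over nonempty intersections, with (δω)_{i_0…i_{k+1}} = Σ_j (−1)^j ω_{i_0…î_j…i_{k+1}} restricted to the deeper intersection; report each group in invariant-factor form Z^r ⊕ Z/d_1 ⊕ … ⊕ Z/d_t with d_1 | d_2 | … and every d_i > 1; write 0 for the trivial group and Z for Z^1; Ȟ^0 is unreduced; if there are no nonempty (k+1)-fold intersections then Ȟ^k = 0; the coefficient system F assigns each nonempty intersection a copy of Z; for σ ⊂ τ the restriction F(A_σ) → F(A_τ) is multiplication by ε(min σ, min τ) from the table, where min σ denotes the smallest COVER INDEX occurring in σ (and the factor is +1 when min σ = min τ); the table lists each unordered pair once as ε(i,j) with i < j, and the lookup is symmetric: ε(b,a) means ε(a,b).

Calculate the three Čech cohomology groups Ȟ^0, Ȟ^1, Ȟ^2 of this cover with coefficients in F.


nerve simplices:
  A1={{d},{f},{a,f},{f,g}} A2={{e},{a,e},{e,g}} A3={{c},{f},{g},{a,f},{e,g},{f,g}} A4={{a},{b},{f},{a,e},{a,f},{f,g}}
  A13={{f},{a,f},{f,g}} A14={{f},{a,f},{f,g}} A23={{e,g}} A24={{a,e}} A34={{f},{a,f},{f,g}}
  A134={{f},{a,f},{f,g}}
C dims 4,5,1; δ0: rk 3, SNF 1^3; δ1: rk 1, SNF 1^1
degree 0: 4−3−0 = 1 → Ȟ^0 ≅ Z
degree 1: 5−1−3 = 1 → Ȟ^1 ≅ Z
degree 2: 1−0−1 = 0 → Ȟ^2 ≅ 0

Ȟ^0(U;F) ≅ Z; Ȟ^1(U;F) ≅ Z; Ȟ^2(U;F) ≅ 0


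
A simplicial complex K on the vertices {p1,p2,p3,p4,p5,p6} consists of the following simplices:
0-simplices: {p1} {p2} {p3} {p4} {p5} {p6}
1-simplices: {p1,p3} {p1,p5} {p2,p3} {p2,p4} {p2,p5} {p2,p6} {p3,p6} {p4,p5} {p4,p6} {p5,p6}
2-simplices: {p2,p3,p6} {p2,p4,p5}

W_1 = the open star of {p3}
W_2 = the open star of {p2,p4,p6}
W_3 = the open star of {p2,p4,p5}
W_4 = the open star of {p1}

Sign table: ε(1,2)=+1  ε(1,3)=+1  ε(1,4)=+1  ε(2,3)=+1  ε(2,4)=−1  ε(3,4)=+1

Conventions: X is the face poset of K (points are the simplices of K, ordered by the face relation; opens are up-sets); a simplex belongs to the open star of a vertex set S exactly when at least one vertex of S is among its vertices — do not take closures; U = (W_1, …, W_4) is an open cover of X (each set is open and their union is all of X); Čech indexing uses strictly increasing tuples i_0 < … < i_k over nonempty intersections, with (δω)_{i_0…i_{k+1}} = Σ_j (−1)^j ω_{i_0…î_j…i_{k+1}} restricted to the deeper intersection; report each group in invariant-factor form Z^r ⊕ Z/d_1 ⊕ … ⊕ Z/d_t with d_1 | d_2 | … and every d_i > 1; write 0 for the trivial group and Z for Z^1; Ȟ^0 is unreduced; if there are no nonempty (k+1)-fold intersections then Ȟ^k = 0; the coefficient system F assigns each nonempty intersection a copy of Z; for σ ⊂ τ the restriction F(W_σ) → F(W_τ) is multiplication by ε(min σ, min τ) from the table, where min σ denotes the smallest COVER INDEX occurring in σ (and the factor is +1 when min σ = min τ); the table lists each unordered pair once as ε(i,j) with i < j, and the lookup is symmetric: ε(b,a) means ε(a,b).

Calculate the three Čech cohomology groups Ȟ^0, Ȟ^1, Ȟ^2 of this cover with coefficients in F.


cover nerve:
  W1={{p3},{p1,p3},{p2,p3},{p3,p6},{p2,p3,p6}} W2={{p2},{p4},{p6},{p2,p3},{p2,p4},{p2,p5},{p2,p6},{p3,p6},{p4,p5},{p4,p6},{p5,p6},{p2,p3,p6},{p2,p4,p5}} W3={{p2},{p4},{p5},{p1,p5},{p2,p3},{p2,p4},{p2,p5},{p2,p6},{p4,p5},{p4,p6},{p5,p6},{p2,p3,p6},{p2,p4,p5}} W4={{p1},{p1,p3},{p1,p5}}
  W12={{p2,p3},{p3,p6},{p2,p3,p6}} W13={{p2,p3},{p2,p3,p6}} W14={{p1,p3}} W23={{p2},{p4},{p2,p3},{p2,p4},{p2,p5},{p2,p6},{p4,p5},{p4,p6},{p5,p6},{p2,p3,p6},{p2,p4,p5}} W34={{p1,p5}}
  W123={{p2,p3},{p2,p3,p6}}
C dims 4,5,1; δ0: rk 3, SNF 1^3; δ1: rk 1, SNF 1^1
Ȟ^0: (4−3)−0=1 ⇒ Z
Ȟ^1: (5−1)−3=1 ⇒ Z
Ȟ^2: (1−0)−1=0 ⇒ 0

Ȟ^0 = Z, Ȟ^1 = Z, Ȟ^2 = 0


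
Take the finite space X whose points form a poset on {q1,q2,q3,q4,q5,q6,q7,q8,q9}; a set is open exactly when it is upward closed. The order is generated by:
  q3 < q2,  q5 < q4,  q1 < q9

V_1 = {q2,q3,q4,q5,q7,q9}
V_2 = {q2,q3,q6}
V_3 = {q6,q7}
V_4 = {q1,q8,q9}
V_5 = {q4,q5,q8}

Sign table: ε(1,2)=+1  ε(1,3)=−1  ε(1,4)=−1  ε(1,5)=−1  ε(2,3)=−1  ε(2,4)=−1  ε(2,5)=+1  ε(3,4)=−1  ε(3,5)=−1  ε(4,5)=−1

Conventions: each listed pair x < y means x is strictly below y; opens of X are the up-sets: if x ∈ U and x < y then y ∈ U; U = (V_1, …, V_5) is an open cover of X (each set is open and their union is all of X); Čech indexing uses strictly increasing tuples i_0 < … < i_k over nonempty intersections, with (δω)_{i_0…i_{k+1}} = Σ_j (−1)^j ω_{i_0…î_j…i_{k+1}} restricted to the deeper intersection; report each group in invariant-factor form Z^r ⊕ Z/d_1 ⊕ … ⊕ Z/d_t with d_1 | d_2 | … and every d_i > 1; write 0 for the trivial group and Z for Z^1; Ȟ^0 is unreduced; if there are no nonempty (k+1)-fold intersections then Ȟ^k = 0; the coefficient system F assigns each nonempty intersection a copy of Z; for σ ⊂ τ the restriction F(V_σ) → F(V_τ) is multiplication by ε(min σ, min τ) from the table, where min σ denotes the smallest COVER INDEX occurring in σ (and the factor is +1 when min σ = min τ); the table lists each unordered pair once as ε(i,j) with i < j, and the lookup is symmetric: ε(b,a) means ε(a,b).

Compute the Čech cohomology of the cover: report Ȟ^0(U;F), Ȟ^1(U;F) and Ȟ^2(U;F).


Ȟ^0 = 0, Ȟ^1 = Z ⊕ Z/2 and Ȟ^2 = 0

nonempty intersections:
  V12={q2,q3} V13={q7} V14={q9} V15={q4,q5} V23={q6} V45={q8}
C dims 5,6; δ0: rk 5, SNF 1^4·2
Ȟ^0: (5−5)−0=0 ⇒ 0
Ȟ^1: (6−0)−5=1 plus torsion [2] ⇒ Z ⊕ Z/2
Ȟ^2: (0−0)−0=0 ⇒ 0


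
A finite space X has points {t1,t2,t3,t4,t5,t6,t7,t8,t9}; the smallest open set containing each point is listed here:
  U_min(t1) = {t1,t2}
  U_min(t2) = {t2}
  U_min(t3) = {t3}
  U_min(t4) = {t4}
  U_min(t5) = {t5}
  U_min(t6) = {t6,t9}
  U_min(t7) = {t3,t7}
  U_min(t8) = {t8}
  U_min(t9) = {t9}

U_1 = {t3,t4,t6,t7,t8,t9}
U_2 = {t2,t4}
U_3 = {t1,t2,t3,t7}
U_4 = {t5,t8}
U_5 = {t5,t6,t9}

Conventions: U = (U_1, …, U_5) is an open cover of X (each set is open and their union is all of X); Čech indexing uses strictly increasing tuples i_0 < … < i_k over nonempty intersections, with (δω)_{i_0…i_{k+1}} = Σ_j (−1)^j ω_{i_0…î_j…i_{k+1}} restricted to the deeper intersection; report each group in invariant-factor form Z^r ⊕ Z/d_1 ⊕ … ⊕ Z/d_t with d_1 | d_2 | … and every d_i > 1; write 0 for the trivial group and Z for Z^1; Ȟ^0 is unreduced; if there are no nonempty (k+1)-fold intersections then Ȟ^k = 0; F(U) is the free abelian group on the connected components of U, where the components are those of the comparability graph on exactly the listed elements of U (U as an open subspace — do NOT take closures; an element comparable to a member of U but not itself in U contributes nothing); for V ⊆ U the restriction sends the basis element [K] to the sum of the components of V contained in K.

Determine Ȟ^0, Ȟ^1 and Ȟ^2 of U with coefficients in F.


Ȟ^0(U;F) ≅ Z^6; Ȟ^1(U;F) ≅ 0; Ȟ^2(U;F) ≅ 0

intersection data:
  U12={t4} U13={t3,t7} U14={t8} U15={t6,t9} U23={t2} U45={t5}
components per intersection:
  U1: {t3,t7} {t4} {t6,t9} {t8}
  U2: {t2} {t4}
  U3: {t1,t2} {t3,t7}
  U4: {t5} {t8}
  U5: {t5} {t6,t9}
  U12: {t4}
  U13: {t3,t7}
  U14: {t8}
  U15: {t6,t9}
  U23: {t2}
  U45: {t5}
C dims 12,6; δ0: rk 6, SNF 1^6
Ȟ^0 = (12 − 6) − 0 = 6, so Ȟ^0 ≅ Z^6
Ȟ^1 = (6 − 0) − 6 = 0, so Ȟ^1 ≅ 0
Ȟ^2 = (0 − 0) − 0 = 0, so Ȟ^2 ≅ 0


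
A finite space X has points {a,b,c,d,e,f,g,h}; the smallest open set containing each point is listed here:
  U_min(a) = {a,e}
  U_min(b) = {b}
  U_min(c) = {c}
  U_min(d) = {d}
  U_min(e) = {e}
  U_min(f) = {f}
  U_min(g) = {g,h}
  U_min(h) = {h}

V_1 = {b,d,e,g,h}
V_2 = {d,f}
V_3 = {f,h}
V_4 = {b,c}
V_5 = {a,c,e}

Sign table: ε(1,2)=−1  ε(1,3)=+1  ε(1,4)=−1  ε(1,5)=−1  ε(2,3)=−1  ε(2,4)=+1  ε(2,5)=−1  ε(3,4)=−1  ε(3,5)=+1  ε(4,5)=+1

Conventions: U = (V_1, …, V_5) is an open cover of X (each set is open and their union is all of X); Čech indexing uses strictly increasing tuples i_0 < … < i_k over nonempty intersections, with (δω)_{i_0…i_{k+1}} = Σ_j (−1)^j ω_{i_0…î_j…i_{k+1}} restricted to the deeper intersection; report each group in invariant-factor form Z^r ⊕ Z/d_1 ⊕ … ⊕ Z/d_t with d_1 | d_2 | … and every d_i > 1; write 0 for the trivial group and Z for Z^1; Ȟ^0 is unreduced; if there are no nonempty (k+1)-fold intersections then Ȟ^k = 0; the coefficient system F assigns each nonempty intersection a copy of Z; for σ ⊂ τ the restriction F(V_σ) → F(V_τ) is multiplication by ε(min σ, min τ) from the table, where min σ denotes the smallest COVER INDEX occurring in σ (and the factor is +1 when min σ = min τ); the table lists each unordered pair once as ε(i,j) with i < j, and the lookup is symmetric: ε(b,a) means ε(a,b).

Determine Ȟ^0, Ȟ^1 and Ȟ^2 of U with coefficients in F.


nerve of the cover:
  V12={d} V13={h} V14={b} V15={e} V23={f} V45={c}
C dims 5,6; δ0: rk 4, SNF 1^4
Ȟ^0 = (5 − 4) − 0 = 1, so Ȟ^0 ≅ Z
Ȟ^1 = (6 − 0) − 4 = 2, so Ȟ^1 ≅ Z^2
Ȟ^2 = (0 − 0) − 0 = 0, so Ȟ^2 ≅ 0

Ȟ^0 = Z, Ȟ^1 = Z^2 and Ȟ^2 = 0


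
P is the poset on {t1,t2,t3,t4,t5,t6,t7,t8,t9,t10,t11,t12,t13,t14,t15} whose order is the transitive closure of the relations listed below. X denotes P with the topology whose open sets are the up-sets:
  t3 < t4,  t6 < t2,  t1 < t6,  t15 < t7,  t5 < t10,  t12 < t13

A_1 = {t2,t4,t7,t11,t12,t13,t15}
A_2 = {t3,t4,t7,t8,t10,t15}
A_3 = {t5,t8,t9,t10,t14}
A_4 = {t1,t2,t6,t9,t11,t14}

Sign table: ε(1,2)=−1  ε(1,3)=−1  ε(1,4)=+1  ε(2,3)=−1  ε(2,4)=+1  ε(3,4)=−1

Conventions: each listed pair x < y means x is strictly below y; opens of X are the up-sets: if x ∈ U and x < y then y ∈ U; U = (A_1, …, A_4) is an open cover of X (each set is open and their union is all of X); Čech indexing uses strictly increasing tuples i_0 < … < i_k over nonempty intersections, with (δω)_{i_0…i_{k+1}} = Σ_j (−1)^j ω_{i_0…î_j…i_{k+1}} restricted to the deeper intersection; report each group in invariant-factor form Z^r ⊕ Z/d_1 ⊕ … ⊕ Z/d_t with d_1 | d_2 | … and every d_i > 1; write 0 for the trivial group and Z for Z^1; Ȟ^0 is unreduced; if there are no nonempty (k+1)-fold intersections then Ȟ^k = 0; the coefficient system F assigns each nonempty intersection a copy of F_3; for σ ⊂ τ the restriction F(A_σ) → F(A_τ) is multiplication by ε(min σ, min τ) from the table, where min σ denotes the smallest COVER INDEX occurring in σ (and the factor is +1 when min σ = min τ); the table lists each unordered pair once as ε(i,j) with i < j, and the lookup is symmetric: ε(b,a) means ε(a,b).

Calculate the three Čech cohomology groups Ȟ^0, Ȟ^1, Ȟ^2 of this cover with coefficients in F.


nerve simplices:
  A12={t4,t7,t15} A14={t2,t11} A23={t8,t10} A34={t9,t14}
C dims 4,4; δ0: rk_F3 4
degree 0: 4−4−0 = 0 → Ȟ^0 ≅ 0
degree 1: 4−0−4 = 0 → Ȟ^1 ≅ 0
degree 2: 0−0−0 = 0 → Ȟ^2 ≅ 0

Ȟ^0 ≅ 0, Ȟ^1 ≅ 0 and Ȟ^2 ≅ 0


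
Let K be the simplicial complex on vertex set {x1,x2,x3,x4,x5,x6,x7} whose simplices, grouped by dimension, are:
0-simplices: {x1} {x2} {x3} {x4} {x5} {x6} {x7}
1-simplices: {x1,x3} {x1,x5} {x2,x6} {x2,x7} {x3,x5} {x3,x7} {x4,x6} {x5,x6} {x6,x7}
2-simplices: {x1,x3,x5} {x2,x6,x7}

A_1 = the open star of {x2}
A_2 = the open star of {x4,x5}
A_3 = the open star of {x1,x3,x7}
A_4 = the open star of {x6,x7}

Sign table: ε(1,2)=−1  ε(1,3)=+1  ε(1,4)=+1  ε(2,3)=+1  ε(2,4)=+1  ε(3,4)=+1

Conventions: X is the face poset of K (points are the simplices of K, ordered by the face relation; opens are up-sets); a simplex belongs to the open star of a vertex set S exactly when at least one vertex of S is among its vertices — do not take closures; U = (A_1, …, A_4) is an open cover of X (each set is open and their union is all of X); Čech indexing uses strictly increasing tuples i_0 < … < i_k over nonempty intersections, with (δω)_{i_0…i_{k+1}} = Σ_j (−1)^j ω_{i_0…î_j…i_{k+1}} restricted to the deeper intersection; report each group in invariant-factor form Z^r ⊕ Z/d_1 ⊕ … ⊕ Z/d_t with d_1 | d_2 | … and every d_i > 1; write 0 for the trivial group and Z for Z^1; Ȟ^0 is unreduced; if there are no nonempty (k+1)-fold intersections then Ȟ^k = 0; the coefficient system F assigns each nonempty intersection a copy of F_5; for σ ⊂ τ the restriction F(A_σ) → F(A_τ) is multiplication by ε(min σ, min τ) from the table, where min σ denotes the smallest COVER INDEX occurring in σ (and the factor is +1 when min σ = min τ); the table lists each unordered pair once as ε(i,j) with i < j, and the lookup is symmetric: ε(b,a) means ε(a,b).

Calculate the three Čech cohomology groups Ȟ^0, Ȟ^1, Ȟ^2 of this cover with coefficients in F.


nerve simplices:
  A1={{x2},{x2,x6},{x2,x7},{x2,x6,x7}} A2={{x4},{x5},{x1,x5},{x3,x5},{x4,x6},{x5,x6},{x1,x3,x5}} A3={{x1},{x3},{x7},{x1,x3},{x1,x5},{x2,x7},{x3,x5},{x3,x7},{x6,x7},{x1,x3,x5},{x2,x6,x7}} A4={{x6},{x7},{x2,x6},{x2,x7},{x3,x7},{x4,x6},{x5,x6},{x6,x7},{x2,x6,x7}}
  A13={{x2,x7},{x2,x6,x7}} A14={{x2,x6},{x2,x7},{x2,x6,x7}} A23={{x1,x5},{x3,x5},{x1,x3,x5}} A24={{x4,x6},{x5,x6}} A34={{x7},{x2,x7},{x3,x7},{x6,x7},{x2,x6,x7}}
  A134={{x2,x7},{x2,x6,x7}}
C dims 4,5,1; δ0: rk_F5 3; δ1: rk_F5 1
degree 0: 4−3−0 = 1 → Ȟ^0 ≅ Z/5
degree 1: 5−1−3 = 1 → Ȟ^1 ≅ Z/5
degree 2: 1−0−1 = 0 → Ȟ^2 ≅ 0

Ȟ^0 ≅ Z/5, Ȟ^1 ≅ Z/5, Ȟ^2 ≅ 0


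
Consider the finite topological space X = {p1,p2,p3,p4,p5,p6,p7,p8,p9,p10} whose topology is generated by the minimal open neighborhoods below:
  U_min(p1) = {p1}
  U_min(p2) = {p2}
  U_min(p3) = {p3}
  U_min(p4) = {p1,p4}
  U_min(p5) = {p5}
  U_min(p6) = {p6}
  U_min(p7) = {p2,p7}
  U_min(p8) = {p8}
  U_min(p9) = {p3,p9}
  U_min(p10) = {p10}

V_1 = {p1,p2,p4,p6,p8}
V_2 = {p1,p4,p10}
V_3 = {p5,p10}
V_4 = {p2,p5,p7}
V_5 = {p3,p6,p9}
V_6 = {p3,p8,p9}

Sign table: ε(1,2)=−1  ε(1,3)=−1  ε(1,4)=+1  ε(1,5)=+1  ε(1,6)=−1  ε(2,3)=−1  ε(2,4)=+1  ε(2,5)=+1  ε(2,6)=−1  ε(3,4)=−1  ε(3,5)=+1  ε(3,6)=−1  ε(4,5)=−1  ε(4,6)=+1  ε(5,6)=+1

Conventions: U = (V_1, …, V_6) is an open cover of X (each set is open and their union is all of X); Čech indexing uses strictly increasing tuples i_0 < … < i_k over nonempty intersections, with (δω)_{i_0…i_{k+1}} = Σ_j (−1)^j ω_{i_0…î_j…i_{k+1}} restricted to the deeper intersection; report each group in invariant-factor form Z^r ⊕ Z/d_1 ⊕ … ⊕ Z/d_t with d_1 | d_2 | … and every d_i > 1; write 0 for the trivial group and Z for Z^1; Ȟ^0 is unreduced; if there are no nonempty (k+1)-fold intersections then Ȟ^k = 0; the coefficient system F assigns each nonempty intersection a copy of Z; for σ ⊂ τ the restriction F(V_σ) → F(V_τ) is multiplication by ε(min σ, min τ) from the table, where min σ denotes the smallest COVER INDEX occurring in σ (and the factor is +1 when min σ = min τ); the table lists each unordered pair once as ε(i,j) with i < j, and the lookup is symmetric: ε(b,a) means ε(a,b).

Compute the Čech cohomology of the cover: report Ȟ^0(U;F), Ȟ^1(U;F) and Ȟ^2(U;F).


nonempty overlaps:
  V12={p1,p4} V14={p2} V15={p6} V16={p8} V23={p10} V34={p5} V56={p3,p9}
C dims 6,7; δ0: rk 6, SNF 1^5·2
degree 0: 6−6−0 = 0 → Ȟ^0 ≅ 0
degree 1: 7−0−6 = 1 plus torsion [2] → Ȟ^1 ≅ Z ⊕ Z/2
degree 2: 0−0−0 = 0 → Ȟ^2 ≅ 0

Ȟ^0 ≅ 0, Ȟ^1 ≅ Z ⊕ Z/2, Ȟ^2 ≅ 0


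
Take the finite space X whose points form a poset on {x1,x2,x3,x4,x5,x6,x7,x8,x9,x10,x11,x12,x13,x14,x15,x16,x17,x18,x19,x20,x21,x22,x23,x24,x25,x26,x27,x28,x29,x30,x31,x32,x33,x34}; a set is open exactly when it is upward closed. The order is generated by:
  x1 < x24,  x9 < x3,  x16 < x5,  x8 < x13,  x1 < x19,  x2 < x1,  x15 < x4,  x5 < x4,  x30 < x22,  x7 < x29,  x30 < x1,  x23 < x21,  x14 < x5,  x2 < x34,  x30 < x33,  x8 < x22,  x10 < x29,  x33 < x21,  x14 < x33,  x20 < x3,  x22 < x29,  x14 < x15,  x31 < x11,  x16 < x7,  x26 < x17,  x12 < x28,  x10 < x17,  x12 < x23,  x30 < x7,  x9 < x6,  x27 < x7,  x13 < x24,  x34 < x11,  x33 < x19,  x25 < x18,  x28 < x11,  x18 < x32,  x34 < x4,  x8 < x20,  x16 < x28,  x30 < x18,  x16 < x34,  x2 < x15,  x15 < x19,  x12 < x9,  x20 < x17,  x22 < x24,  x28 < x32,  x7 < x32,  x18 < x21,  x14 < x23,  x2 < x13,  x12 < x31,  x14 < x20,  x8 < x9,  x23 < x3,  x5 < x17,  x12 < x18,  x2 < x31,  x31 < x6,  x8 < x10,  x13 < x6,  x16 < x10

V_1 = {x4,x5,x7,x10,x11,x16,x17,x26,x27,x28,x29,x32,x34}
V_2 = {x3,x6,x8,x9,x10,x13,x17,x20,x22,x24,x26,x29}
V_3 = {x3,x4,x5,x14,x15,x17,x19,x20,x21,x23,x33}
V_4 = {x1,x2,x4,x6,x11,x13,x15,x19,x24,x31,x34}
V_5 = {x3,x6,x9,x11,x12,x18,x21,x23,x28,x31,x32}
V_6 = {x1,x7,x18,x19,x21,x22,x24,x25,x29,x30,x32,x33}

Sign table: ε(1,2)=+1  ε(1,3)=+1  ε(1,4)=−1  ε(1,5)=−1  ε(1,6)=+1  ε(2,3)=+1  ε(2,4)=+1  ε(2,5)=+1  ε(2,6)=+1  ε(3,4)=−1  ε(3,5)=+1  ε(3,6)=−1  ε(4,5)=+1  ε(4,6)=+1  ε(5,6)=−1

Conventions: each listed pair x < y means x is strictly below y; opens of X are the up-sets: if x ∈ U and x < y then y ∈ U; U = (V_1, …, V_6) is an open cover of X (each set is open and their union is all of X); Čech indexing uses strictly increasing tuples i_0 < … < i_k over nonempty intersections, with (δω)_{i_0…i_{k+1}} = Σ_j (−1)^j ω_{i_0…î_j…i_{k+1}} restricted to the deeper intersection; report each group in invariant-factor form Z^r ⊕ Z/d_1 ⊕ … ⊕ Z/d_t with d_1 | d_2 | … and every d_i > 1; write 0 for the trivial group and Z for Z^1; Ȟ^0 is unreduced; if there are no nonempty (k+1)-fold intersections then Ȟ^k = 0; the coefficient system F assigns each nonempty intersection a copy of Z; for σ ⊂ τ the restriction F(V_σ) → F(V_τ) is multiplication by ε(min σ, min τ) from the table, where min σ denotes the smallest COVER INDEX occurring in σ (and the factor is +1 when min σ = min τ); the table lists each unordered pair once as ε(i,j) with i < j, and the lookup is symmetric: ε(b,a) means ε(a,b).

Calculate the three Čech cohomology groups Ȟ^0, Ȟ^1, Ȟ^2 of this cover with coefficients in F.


Ȟ^0 ≅ 0, Ȟ^1 ≅ Z/2, Ȟ^2 ≅ Z

nonempty intersections:
  V12={x10,x17,x26,x29} V13={x4,x5,x17} V14={x4,x11,x34} V15={x11,x28,x32} V16={x7,x29,x32} V23={x3,x17,x20} V24={x6,x13,x24} V25={x3,x6,x9} V26={x22,x24,x29} V34={x4,x15,x19} V35={x3,x21,x23} V36={x19,x21,x33} V45={x6,x11,x31} V46={x1,x19,x24} V56={x18,x21,x32}
  V123={x17} V126={x29} V134={x4} V145={x11} V156={x32} V235={x3} V245={x6} V246={x24} V346={x19} V356={x21}
C dims 6,15,10; δ0: rk 6, SNF 1^5·2; δ1: rk 9, SNF 1^9
Ȟ^0: (6−6)−0=0 ⇒ 0
Ȟ^1: (15−9)−6=0 plus torsion [2] ⇒ Z/2
Ȟ^2: (10−0)−9=1 ⇒ Z


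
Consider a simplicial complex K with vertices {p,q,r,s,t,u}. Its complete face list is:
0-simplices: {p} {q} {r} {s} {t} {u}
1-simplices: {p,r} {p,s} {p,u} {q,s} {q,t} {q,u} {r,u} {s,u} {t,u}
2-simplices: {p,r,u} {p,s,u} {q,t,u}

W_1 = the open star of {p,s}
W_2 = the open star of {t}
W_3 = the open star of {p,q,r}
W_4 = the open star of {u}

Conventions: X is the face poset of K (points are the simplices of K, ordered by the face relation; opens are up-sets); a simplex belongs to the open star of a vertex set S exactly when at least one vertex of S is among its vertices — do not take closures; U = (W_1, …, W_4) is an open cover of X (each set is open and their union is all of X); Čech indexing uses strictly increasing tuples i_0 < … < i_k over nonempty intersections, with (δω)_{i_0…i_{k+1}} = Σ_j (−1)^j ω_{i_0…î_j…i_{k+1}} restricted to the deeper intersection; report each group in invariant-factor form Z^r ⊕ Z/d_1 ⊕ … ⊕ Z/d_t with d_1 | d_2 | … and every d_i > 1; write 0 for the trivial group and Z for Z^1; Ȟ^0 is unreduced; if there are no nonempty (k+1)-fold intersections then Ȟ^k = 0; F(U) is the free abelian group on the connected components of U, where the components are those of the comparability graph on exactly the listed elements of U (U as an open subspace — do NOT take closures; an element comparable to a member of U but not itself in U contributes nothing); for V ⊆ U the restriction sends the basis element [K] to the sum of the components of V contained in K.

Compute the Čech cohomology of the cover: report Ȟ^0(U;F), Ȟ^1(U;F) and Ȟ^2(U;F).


Ȟ^0(U;F) ≅ Z; Ȟ^1(U;F) ≅ Z; Ȟ^2(U;F) ≅ 0

cover nerve:
  W1={{p},{s},{p,r},{p,s},{p,u},{q,s},{s,u},{p,r,u},{p,s,u}} W2={{t},{q,t},{t,u},{q,t,u}} W3={{p},{q},{r},{p,r},{p,s},{p,u},{q,s},{q,t},{q,u},{r,u},{p,r,u},{p,s,u},{q,t,u}} W4={{u},{p,u},{q,u},{r,u},{s,u},{t,u},{p,r,u},{p,s,u},{q,t,u}}
  W13={{p},{p,r},{p,s},{p,u},{q,s},{p,r,u},{p,s,u}} W14={{p,u},{s,u},{p,r,u},{p,s,u}} W23={{q,t},{q,t,u}} W24={{t,u},{q,t,u}} W34={{p,u},{q,u},{r,u},{p,r,u},{p,s,u},{q,t,u}}
  W134={{p,u},{p,r,u},{p,s,u}} W234={{q,t,u}}
components per intersection:
  W1: {{p},{s},{p,r},{p,s},{p,u},{q,s},{s,u},{p,r,u},{p,s,u}}
  W2: {{t},{q,t},{t,u},{q,t,u}}
  W3: {{p},{r},{p,r},{p,s},{p,u},{r,u},{p,r,u},{p,s,u}} {{q},{q,s},{q,t},{q,u},{q,t,u}}
  W4: {{u},{p,u},{q,u},{r,u},{s,u},{t,u},{p,r,u},{p,s,u},{q,t,u}}
  W13: {{p},{p,r},{p,s},{p,u},{p,r,u},{p,s,u}} {{q,s}}
  W14: {{p,u},{s,u},{p,r,u},{p,s,u}}
  W23: {{q,t},{q,t,u}}
  W24: {{t,u},{q,t,u}}
  W34: {{p,u},{r,u},{p,r,u},{p,s,u}} {{q,u},{q,t,u}}
  W134: {{p,u},{p,r,u},{p,s,u}}
  W234: {{q,t,u}}
C dims 5,7,2; δ0: rk 4, SNF 1^4; δ1: rk 2, SNF 1^2
Ȟ^0: (5−4)−0=1 ⇒ Z
Ȟ^1: (7−2)−4=1 ⇒ Z
Ȟ^2: (2−0)−2=0 ⇒ 0
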